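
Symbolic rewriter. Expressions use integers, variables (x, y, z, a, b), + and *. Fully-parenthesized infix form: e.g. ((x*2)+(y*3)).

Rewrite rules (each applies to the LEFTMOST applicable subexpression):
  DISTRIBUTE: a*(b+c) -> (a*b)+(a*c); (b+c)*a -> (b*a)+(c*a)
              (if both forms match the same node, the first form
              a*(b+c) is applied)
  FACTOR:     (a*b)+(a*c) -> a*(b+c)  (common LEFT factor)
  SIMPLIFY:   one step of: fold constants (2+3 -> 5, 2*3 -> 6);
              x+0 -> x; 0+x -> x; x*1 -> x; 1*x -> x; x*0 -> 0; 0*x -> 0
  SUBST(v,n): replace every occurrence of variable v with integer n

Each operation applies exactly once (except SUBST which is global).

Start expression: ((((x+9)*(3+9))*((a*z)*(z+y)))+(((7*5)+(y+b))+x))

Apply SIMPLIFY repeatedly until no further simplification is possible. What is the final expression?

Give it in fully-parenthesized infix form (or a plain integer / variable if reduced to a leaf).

Start: ((((x+9)*(3+9))*((a*z)*(z+y)))+(((7*5)+(y+b))+x))
Step 1: at LLR: (3+9) -> 12; overall: ((((x+9)*(3+9))*((a*z)*(z+y)))+(((7*5)+(y+b))+x)) -> ((((x+9)*12)*((a*z)*(z+y)))+(((7*5)+(y+b))+x))
Step 2: at RLL: (7*5) -> 35; overall: ((((x+9)*12)*((a*z)*(z+y)))+(((7*5)+(y+b))+x)) -> ((((x+9)*12)*((a*z)*(z+y)))+((35+(y+b))+x))
Fixed point: ((((x+9)*12)*((a*z)*(z+y)))+((35+(y+b))+x))

Answer: ((((x+9)*12)*((a*z)*(z+y)))+((35+(y+b))+x))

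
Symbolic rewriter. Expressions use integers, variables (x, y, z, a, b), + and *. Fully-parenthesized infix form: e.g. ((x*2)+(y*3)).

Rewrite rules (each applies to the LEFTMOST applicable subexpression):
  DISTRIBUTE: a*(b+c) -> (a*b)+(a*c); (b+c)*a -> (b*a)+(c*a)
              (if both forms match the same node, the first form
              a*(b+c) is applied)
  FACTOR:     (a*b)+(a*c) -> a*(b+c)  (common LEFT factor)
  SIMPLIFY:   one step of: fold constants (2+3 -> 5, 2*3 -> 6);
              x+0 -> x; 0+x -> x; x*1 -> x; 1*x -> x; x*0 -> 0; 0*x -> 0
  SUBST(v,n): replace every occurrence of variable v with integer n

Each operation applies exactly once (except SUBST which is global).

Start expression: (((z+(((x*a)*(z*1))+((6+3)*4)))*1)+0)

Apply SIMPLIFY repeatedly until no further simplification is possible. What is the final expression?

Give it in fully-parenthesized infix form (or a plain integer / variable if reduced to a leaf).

Answer: (z+(((x*a)*z)+36))

Derivation:
Start: (((z+(((x*a)*(z*1))+((6+3)*4)))*1)+0)
Step 1: at root: (((z+(((x*a)*(z*1))+((6+3)*4)))*1)+0) -> ((z+(((x*a)*(z*1))+((6+3)*4)))*1); overall: (((z+(((x*a)*(z*1))+((6+3)*4)))*1)+0) -> ((z+(((x*a)*(z*1))+((6+3)*4)))*1)
Step 2: at root: ((z+(((x*a)*(z*1))+((6+3)*4)))*1) -> (z+(((x*a)*(z*1))+((6+3)*4))); overall: ((z+(((x*a)*(z*1))+((6+3)*4)))*1) -> (z+(((x*a)*(z*1))+((6+3)*4)))
Step 3: at RLR: (z*1) -> z; overall: (z+(((x*a)*(z*1))+((6+3)*4))) -> (z+(((x*a)*z)+((6+3)*4)))
Step 4: at RRL: (6+3) -> 9; overall: (z+(((x*a)*z)+((6+3)*4))) -> (z+(((x*a)*z)+(9*4)))
Step 5: at RR: (9*4) -> 36; overall: (z+(((x*a)*z)+(9*4))) -> (z+(((x*a)*z)+36))
Fixed point: (z+(((x*a)*z)+36))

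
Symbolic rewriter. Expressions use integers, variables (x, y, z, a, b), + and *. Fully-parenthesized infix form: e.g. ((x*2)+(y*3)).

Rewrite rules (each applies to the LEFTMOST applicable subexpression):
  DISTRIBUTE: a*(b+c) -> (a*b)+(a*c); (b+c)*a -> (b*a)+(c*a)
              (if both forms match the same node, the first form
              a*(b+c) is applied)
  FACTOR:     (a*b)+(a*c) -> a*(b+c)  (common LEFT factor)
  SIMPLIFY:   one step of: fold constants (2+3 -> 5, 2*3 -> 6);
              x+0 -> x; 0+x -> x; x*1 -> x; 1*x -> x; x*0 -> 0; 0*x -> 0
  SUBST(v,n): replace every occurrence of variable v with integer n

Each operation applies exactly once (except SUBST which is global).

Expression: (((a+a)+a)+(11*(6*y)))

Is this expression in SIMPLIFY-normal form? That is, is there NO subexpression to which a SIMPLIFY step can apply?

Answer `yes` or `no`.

Answer: yes

Derivation:
Expression: (((a+a)+a)+(11*(6*y)))
Scanning for simplifiable subexpressions (pre-order)...
  at root: (((a+a)+a)+(11*(6*y))) (not simplifiable)
  at L: ((a+a)+a) (not simplifiable)
  at LL: (a+a) (not simplifiable)
  at R: (11*(6*y)) (not simplifiable)
  at RR: (6*y) (not simplifiable)
Result: no simplifiable subexpression found -> normal form.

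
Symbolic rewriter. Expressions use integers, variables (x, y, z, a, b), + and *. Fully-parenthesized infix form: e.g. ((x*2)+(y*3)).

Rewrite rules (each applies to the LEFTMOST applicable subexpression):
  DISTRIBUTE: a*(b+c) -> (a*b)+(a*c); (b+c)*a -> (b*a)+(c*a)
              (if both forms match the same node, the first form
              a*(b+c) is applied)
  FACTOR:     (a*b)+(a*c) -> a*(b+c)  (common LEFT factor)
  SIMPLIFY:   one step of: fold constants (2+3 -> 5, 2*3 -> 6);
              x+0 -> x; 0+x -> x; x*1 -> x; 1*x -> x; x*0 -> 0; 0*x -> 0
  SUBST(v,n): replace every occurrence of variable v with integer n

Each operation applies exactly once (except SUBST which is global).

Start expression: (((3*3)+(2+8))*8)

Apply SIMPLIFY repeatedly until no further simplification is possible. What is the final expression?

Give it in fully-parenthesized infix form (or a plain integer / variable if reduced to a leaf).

Answer: 152

Derivation:
Start: (((3*3)+(2+8))*8)
Step 1: at LL: (3*3) -> 9; overall: (((3*3)+(2+8))*8) -> ((9+(2+8))*8)
Step 2: at LR: (2+8) -> 10; overall: ((9+(2+8))*8) -> ((9+10)*8)
Step 3: at L: (9+10) -> 19; overall: ((9+10)*8) -> (19*8)
Step 4: at root: (19*8) -> 152; overall: (19*8) -> 152
Fixed point: 152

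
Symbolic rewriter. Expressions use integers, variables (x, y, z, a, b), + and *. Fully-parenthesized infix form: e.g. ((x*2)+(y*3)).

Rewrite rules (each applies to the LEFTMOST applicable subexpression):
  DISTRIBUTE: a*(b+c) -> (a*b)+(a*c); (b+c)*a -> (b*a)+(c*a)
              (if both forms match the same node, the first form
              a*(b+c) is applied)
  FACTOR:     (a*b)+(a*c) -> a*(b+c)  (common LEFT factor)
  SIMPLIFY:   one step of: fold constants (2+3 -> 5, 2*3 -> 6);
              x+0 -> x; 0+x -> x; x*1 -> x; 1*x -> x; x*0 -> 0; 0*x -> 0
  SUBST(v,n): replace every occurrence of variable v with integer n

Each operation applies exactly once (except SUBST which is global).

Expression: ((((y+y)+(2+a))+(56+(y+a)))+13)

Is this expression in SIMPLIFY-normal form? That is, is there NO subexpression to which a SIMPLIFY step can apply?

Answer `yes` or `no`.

Expression: ((((y+y)+(2+a))+(56+(y+a)))+13)
Scanning for simplifiable subexpressions (pre-order)...
  at root: ((((y+y)+(2+a))+(56+(y+a)))+13) (not simplifiable)
  at L: (((y+y)+(2+a))+(56+(y+a))) (not simplifiable)
  at LL: ((y+y)+(2+a)) (not simplifiable)
  at LLL: (y+y) (not simplifiable)
  at LLR: (2+a) (not simplifiable)
  at LR: (56+(y+a)) (not simplifiable)
  at LRR: (y+a) (not simplifiable)
Result: no simplifiable subexpression found -> normal form.

Answer: yes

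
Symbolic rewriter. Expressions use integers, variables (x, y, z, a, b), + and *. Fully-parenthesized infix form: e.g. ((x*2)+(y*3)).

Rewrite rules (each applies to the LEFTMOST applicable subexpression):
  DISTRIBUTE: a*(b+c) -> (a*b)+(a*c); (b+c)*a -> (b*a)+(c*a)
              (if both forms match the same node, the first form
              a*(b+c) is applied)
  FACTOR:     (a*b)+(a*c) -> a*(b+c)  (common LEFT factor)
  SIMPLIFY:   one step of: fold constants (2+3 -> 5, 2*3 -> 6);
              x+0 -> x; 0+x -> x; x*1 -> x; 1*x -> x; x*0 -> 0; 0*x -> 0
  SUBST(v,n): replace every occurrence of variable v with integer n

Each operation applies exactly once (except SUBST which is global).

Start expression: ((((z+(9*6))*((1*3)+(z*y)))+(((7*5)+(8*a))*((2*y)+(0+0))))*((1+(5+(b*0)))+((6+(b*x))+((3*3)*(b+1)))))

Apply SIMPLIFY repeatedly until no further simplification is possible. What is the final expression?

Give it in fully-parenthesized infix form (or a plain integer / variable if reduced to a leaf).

Answer: ((((z+54)*(3+(z*y)))+((35+(8*a))*(2*y)))*(6+((6+(b*x))+(9*(b+1)))))

Derivation:
Start: ((((z+(9*6))*((1*3)+(z*y)))+(((7*5)+(8*a))*((2*y)+(0+0))))*((1+(5+(b*0)))+((6+(b*x))+((3*3)*(b+1)))))
Step 1: at LLLR: (9*6) -> 54; overall: ((((z+(9*6))*((1*3)+(z*y)))+(((7*5)+(8*a))*((2*y)+(0+0))))*((1+(5+(b*0)))+((6+(b*x))+((3*3)*(b+1))))) -> ((((z+54)*((1*3)+(z*y)))+(((7*5)+(8*a))*((2*y)+(0+0))))*((1+(5+(b*0)))+((6+(b*x))+((3*3)*(b+1)))))
Step 2: at LLRL: (1*3) -> 3; overall: ((((z+54)*((1*3)+(z*y)))+(((7*5)+(8*a))*((2*y)+(0+0))))*((1+(5+(b*0)))+((6+(b*x))+((3*3)*(b+1))))) -> ((((z+54)*(3+(z*y)))+(((7*5)+(8*a))*((2*y)+(0+0))))*((1+(5+(b*0)))+((6+(b*x))+((3*3)*(b+1)))))
Step 3: at LRLL: (7*5) -> 35; overall: ((((z+54)*(3+(z*y)))+(((7*5)+(8*a))*((2*y)+(0+0))))*((1+(5+(b*0)))+((6+(b*x))+((3*3)*(b+1))))) -> ((((z+54)*(3+(z*y)))+((35+(8*a))*((2*y)+(0+0))))*((1+(5+(b*0)))+((6+(b*x))+((3*3)*(b+1)))))
Step 4: at LRRR: (0+0) -> 0; overall: ((((z+54)*(3+(z*y)))+((35+(8*a))*((2*y)+(0+0))))*((1+(5+(b*0)))+((6+(b*x))+((3*3)*(b+1))))) -> ((((z+54)*(3+(z*y)))+((35+(8*a))*((2*y)+0)))*((1+(5+(b*0)))+((6+(b*x))+((3*3)*(b+1)))))
Step 5: at LRR: ((2*y)+0) -> (2*y); overall: ((((z+54)*(3+(z*y)))+((35+(8*a))*((2*y)+0)))*((1+(5+(b*0)))+((6+(b*x))+((3*3)*(b+1))))) -> ((((z+54)*(3+(z*y)))+((35+(8*a))*(2*y)))*((1+(5+(b*0)))+((6+(b*x))+((3*3)*(b+1)))))
Step 6: at RLRR: (b*0) -> 0; overall: ((((z+54)*(3+(z*y)))+((35+(8*a))*(2*y)))*((1+(5+(b*0)))+((6+(b*x))+((3*3)*(b+1))))) -> ((((z+54)*(3+(z*y)))+((35+(8*a))*(2*y)))*((1+(5+0))+((6+(b*x))+((3*3)*(b+1)))))
Step 7: at RLR: (5+0) -> 5; overall: ((((z+54)*(3+(z*y)))+((35+(8*a))*(2*y)))*((1+(5+0))+((6+(b*x))+((3*3)*(b+1))))) -> ((((z+54)*(3+(z*y)))+((35+(8*a))*(2*y)))*((1+5)+((6+(b*x))+((3*3)*(b+1)))))
Step 8: at RL: (1+5) -> 6; overall: ((((z+54)*(3+(z*y)))+((35+(8*a))*(2*y)))*((1+5)+((6+(b*x))+((3*3)*(b+1))))) -> ((((z+54)*(3+(z*y)))+((35+(8*a))*(2*y)))*(6+((6+(b*x))+((3*3)*(b+1)))))
Step 9: at RRRL: (3*3) -> 9; overall: ((((z+54)*(3+(z*y)))+((35+(8*a))*(2*y)))*(6+((6+(b*x))+((3*3)*(b+1))))) -> ((((z+54)*(3+(z*y)))+((35+(8*a))*(2*y)))*(6+((6+(b*x))+(9*(b+1)))))
Fixed point: ((((z+54)*(3+(z*y)))+((35+(8*a))*(2*y)))*(6+((6+(b*x))+(9*(b+1)))))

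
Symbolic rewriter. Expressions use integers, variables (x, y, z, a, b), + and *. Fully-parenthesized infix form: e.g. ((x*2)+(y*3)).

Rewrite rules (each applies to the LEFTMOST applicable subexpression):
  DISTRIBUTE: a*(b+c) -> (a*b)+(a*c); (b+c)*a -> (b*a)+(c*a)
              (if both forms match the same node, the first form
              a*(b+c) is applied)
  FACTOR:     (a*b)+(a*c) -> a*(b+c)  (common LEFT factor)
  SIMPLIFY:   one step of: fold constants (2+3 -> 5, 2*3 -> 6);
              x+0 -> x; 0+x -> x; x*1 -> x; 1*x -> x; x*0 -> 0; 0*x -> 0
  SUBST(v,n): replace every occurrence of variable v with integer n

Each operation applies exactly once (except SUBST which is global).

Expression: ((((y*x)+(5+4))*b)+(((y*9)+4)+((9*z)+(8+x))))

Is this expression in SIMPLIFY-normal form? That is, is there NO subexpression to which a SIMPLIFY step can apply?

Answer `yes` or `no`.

Answer: no

Derivation:
Expression: ((((y*x)+(5+4))*b)+(((y*9)+4)+((9*z)+(8+x))))
Scanning for simplifiable subexpressions (pre-order)...
  at root: ((((y*x)+(5+4))*b)+(((y*9)+4)+((9*z)+(8+x)))) (not simplifiable)
  at L: (((y*x)+(5+4))*b) (not simplifiable)
  at LL: ((y*x)+(5+4)) (not simplifiable)
  at LLL: (y*x) (not simplifiable)
  at LLR: (5+4) (SIMPLIFIABLE)
  at R: (((y*9)+4)+((9*z)+(8+x))) (not simplifiable)
  at RL: ((y*9)+4) (not simplifiable)
  at RLL: (y*9) (not simplifiable)
  at RR: ((9*z)+(8+x)) (not simplifiable)
  at RRL: (9*z) (not simplifiable)
  at RRR: (8+x) (not simplifiable)
Found simplifiable subexpr at path LLR: (5+4)
One SIMPLIFY step would give: ((((y*x)+9)*b)+(((y*9)+4)+((9*z)+(8+x))))
-> NOT in normal form.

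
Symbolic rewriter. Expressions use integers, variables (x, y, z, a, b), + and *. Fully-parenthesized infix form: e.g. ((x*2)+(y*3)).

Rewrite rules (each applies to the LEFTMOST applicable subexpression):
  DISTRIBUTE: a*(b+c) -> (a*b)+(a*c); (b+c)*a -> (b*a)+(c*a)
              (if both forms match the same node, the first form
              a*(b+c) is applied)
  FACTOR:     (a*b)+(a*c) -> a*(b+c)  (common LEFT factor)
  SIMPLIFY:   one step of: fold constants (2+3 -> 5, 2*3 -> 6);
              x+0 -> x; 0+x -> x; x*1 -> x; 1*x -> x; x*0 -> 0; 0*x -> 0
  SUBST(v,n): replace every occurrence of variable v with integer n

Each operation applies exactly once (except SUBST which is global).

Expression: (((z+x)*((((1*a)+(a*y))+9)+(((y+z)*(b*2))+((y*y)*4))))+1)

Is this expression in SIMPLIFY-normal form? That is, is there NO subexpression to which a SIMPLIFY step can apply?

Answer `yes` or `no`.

Answer: no

Derivation:
Expression: (((z+x)*((((1*a)+(a*y))+9)+(((y+z)*(b*2))+((y*y)*4))))+1)
Scanning for simplifiable subexpressions (pre-order)...
  at root: (((z+x)*((((1*a)+(a*y))+9)+(((y+z)*(b*2))+((y*y)*4))))+1) (not simplifiable)
  at L: ((z+x)*((((1*a)+(a*y))+9)+(((y+z)*(b*2))+((y*y)*4)))) (not simplifiable)
  at LL: (z+x) (not simplifiable)
  at LR: ((((1*a)+(a*y))+9)+(((y+z)*(b*2))+((y*y)*4))) (not simplifiable)
  at LRL: (((1*a)+(a*y))+9) (not simplifiable)
  at LRLL: ((1*a)+(a*y)) (not simplifiable)
  at LRLLL: (1*a) (SIMPLIFIABLE)
  at LRLLR: (a*y) (not simplifiable)
  at LRR: (((y+z)*(b*2))+((y*y)*4)) (not simplifiable)
  at LRRL: ((y+z)*(b*2)) (not simplifiable)
  at LRRLL: (y+z) (not simplifiable)
  at LRRLR: (b*2) (not simplifiable)
  at LRRR: ((y*y)*4) (not simplifiable)
  at LRRRL: (y*y) (not simplifiable)
Found simplifiable subexpr at path LRLLL: (1*a)
One SIMPLIFY step would give: (((z+x)*(((a+(a*y))+9)+(((y+z)*(b*2))+((y*y)*4))))+1)
-> NOT in normal form.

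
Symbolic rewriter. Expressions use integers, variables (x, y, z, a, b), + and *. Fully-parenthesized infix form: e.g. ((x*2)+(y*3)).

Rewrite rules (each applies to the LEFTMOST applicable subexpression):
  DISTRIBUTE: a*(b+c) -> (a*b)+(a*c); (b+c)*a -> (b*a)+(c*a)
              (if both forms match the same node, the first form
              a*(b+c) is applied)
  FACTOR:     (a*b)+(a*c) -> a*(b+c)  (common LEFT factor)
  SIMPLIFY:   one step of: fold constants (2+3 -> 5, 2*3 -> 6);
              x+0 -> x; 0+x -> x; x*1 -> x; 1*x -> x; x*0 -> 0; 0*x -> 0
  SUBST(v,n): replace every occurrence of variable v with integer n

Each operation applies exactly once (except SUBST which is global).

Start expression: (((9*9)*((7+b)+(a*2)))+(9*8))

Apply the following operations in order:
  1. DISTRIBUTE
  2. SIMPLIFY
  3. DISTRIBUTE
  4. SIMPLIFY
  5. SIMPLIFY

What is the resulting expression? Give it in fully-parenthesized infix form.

Start: (((9*9)*((7+b)+(a*2)))+(9*8))
Apply DISTRIBUTE at L (target: ((9*9)*((7+b)+(a*2)))): (((9*9)*((7+b)+(a*2)))+(9*8)) -> ((((9*9)*(7+b))+((9*9)*(a*2)))+(9*8))
Apply SIMPLIFY at LLL (target: (9*9)): ((((9*9)*(7+b))+((9*9)*(a*2)))+(9*8)) -> (((81*(7+b))+((9*9)*(a*2)))+(9*8))
Apply DISTRIBUTE at LL (target: (81*(7+b))): (((81*(7+b))+((9*9)*(a*2)))+(9*8)) -> ((((81*7)+(81*b))+((9*9)*(a*2)))+(9*8))
Apply SIMPLIFY at LLL (target: (81*7)): ((((81*7)+(81*b))+((9*9)*(a*2)))+(9*8)) -> (((567+(81*b))+((9*9)*(a*2)))+(9*8))
Apply SIMPLIFY at LRL (target: (9*9)): (((567+(81*b))+((9*9)*(a*2)))+(9*8)) -> (((567+(81*b))+(81*(a*2)))+(9*8))

Answer: (((567+(81*b))+(81*(a*2)))+(9*8))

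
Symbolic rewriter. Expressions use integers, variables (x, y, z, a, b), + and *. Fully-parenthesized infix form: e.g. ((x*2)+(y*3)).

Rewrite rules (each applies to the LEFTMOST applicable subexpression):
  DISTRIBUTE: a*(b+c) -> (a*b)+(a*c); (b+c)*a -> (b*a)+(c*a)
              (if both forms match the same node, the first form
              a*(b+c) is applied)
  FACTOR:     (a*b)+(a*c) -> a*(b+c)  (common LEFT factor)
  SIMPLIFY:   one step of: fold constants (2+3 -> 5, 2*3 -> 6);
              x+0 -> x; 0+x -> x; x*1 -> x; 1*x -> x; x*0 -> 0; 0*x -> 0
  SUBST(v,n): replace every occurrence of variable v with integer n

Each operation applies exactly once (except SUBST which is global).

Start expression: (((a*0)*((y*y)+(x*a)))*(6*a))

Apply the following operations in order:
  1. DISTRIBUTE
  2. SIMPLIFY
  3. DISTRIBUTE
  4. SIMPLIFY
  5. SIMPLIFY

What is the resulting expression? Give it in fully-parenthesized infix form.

Start: (((a*0)*((y*y)+(x*a)))*(6*a))
Apply DISTRIBUTE at L (target: ((a*0)*((y*y)+(x*a)))): (((a*0)*((y*y)+(x*a)))*(6*a)) -> ((((a*0)*(y*y))+((a*0)*(x*a)))*(6*a))
Apply SIMPLIFY at LLL (target: (a*0)): ((((a*0)*(y*y))+((a*0)*(x*a)))*(6*a)) -> (((0*(y*y))+((a*0)*(x*a)))*(6*a))
Apply DISTRIBUTE at root (target: (((0*(y*y))+((a*0)*(x*a)))*(6*a))): (((0*(y*y))+((a*0)*(x*a)))*(6*a)) -> (((0*(y*y))*(6*a))+(((a*0)*(x*a))*(6*a)))
Apply SIMPLIFY at LL (target: (0*(y*y))): (((0*(y*y))*(6*a))+(((a*0)*(x*a))*(6*a))) -> ((0*(6*a))+(((a*0)*(x*a))*(6*a)))
Apply SIMPLIFY at L (target: (0*(6*a))): ((0*(6*a))+(((a*0)*(x*a))*(6*a))) -> (0+(((a*0)*(x*a))*(6*a)))

Answer: (0+(((a*0)*(x*a))*(6*a)))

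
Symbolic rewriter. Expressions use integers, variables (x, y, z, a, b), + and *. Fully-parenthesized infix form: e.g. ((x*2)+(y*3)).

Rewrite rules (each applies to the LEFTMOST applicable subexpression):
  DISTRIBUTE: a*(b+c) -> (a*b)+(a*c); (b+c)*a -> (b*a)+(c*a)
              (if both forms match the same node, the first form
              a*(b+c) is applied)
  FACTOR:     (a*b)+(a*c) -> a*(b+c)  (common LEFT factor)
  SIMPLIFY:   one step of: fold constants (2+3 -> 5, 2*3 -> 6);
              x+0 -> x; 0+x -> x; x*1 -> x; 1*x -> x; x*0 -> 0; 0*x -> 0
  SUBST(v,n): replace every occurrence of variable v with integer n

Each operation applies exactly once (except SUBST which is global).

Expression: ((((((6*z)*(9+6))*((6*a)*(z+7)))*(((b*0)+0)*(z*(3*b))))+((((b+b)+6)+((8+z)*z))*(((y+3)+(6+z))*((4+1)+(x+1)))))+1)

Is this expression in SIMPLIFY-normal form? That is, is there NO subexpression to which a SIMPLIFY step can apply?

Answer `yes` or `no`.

Expression: ((((((6*z)*(9+6))*((6*a)*(z+7)))*(((b*0)+0)*(z*(3*b))))+((((b+b)+6)+((8+z)*z))*(((y+3)+(6+z))*((4+1)+(x+1)))))+1)
Scanning for simplifiable subexpressions (pre-order)...
  at root: ((((((6*z)*(9+6))*((6*a)*(z+7)))*(((b*0)+0)*(z*(3*b))))+((((b+b)+6)+((8+z)*z))*(((y+3)+(6+z))*((4+1)+(x+1)))))+1) (not simplifiable)
  at L: (((((6*z)*(9+6))*((6*a)*(z+7)))*(((b*0)+0)*(z*(3*b))))+((((b+b)+6)+((8+z)*z))*(((y+3)+(6+z))*((4+1)+(x+1))))) (not simplifiable)
  at LL: ((((6*z)*(9+6))*((6*a)*(z+7)))*(((b*0)+0)*(z*(3*b)))) (not simplifiable)
  at LLL: (((6*z)*(9+6))*((6*a)*(z+7))) (not simplifiable)
  at LLLL: ((6*z)*(9+6)) (not simplifiable)
  at LLLLL: (6*z) (not simplifiable)
  at LLLLR: (9+6) (SIMPLIFIABLE)
  at LLLR: ((6*a)*(z+7)) (not simplifiable)
  at LLLRL: (6*a) (not simplifiable)
  at LLLRR: (z+7) (not simplifiable)
  at LLR: (((b*0)+0)*(z*(3*b))) (not simplifiable)
  at LLRL: ((b*0)+0) (SIMPLIFIABLE)
  at LLRLL: (b*0) (SIMPLIFIABLE)
  at LLRR: (z*(3*b)) (not simplifiable)
  at LLRRR: (3*b) (not simplifiable)
  at LR: ((((b+b)+6)+((8+z)*z))*(((y+3)+(6+z))*((4+1)+(x+1)))) (not simplifiable)
  at LRL: (((b+b)+6)+((8+z)*z)) (not simplifiable)
  at LRLL: ((b+b)+6) (not simplifiable)
  at LRLLL: (b+b) (not simplifiable)
  at LRLR: ((8+z)*z) (not simplifiable)
  at LRLRL: (8+z) (not simplifiable)
  at LRR: (((y+3)+(6+z))*((4+1)+(x+1))) (not simplifiable)
  at LRRL: ((y+3)+(6+z)) (not simplifiable)
  at LRRLL: (y+3) (not simplifiable)
  at LRRLR: (6+z) (not simplifiable)
  at LRRR: ((4+1)+(x+1)) (not simplifiable)
  at LRRRL: (4+1) (SIMPLIFIABLE)
  at LRRRR: (x+1) (not simplifiable)
Found simplifiable subexpr at path LLLLR: (9+6)
One SIMPLIFY step would give: ((((((6*z)*15)*((6*a)*(z+7)))*(((b*0)+0)*(z*(3*b))))+((((b+b)+6)+((8+z)*z))*(((y+3)+(6+z))*((4+1)+(x+1)))))+1)
-> NOT in normal form.

Answer: no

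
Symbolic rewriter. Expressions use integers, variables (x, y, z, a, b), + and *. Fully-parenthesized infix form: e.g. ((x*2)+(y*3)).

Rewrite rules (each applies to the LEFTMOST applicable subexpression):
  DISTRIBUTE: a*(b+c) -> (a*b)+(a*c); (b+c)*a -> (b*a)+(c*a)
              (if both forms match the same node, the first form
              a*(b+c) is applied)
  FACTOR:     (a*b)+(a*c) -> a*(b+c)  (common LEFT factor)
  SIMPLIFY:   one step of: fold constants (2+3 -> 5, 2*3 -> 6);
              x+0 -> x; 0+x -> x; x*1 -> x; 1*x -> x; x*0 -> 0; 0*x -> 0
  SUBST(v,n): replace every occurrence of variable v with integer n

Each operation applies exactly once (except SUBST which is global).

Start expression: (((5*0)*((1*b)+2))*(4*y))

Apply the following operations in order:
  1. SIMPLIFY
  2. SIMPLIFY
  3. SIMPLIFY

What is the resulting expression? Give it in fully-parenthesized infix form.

Start: (((5*0)*((1*b)+2))*(4*y))
Apply SIMPLIFY at LL (target: (5*0)): (((5*0)*((1*b)+2))*(4*y)) -> ((0*((1*b)+2))*(4*y))
Apply SIMPLIFY at L (target: (0*((1*b)+2))): ((0*((1*b)+2))*(4*y)) -> (0*(4*y))
Apply SIMPLIFY at root (target: (0*(4*y))): (0*(4*y)) -> 0

Answer: 0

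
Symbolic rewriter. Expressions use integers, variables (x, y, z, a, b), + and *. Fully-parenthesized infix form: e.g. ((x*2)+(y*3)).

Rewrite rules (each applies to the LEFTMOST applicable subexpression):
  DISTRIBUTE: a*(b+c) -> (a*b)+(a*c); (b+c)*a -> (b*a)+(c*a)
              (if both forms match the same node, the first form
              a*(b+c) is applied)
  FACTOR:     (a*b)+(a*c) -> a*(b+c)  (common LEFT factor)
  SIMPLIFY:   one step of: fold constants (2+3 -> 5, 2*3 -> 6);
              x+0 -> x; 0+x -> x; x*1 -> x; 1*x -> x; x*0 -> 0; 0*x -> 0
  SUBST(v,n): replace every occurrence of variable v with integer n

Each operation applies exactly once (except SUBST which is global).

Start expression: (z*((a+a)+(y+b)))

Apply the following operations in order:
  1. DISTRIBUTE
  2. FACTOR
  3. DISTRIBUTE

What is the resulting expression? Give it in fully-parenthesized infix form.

Start: (z*((a+a)+(y+b)))
Apply DISTRIBUTE at root (target: (z*((a+a)+(y+b)))): (z*((a+a)+(y+b))) -> ((z*(a+a))+(z*(y+b)))
Apply FACTOR at root (target: ((z*(a+a))+(z*(y+b)))): ((z*(a+a))+(z*(y+b))) -> (z*((a+a)+(y+b)))
Apply DISTRIBUTE at root (target: (z*((a+a)+(y+b)))): (z*((a+a)+(y+b))) -> ((z*(a+a))+(z*(y+b)))

Answer: ((z*(a+a))+(z*(y+b)))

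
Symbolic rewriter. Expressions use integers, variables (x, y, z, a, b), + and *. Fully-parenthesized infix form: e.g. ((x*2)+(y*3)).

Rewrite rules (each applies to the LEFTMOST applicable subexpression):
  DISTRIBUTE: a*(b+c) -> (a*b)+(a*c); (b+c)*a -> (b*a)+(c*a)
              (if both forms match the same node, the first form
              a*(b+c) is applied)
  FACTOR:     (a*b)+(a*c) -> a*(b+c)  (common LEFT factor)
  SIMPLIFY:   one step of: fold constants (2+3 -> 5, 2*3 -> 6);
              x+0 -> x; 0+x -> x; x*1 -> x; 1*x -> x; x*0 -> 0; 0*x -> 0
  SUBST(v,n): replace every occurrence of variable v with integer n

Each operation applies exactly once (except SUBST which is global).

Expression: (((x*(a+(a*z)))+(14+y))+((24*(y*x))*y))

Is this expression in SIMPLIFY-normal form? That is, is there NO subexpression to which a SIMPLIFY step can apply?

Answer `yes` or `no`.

Answer: yes

Derivation:
Expression: (((x*(a+(a*z)))+(14+y))+((24*(y*x))*y))
Scanning for simplifiable subexpressions (pre-order)...
  at root: (((x*(a+(a*z)))+(14+y))+((24*(y*x))*y)) (not simplifiable)
  at L: ((x*(a+(a*z)))+(14+y)) (not simplifiable)
  at LL: (x*(a+(a*z))) (not simplifiable)
  at LLR: (a+(a*z)) (not simplifiable)
  at LLRR: (a*z) (not simplifiable)
  at LR: (14+y) (not simplifiable)
  at R: ((24*(y*x))*y) (not simplifiable)
  at RL: (24*(y*x)) (not simplifiable)
  at RLR: (y*x) (not simplifiable)
Result: no simplifiable subexpression found -> normal form.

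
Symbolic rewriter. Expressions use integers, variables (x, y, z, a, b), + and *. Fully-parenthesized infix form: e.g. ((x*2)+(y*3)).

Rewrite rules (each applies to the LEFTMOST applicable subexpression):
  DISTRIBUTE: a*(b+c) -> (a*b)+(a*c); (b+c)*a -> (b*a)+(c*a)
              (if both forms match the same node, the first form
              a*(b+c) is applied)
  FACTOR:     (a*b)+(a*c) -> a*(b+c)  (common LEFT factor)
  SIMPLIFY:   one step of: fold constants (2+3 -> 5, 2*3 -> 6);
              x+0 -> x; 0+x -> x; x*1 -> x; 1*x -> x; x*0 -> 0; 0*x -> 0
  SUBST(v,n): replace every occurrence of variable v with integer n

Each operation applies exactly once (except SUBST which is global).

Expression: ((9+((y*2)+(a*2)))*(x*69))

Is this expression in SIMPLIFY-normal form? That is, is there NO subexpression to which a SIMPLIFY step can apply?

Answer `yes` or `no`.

Answer: yes

Derivation:
Expression: ((9+((y*2)+(a*2)))*(x*69))
Scanning for simplifiable subexpressions (pre-order)...
  at root: ((9+((y*2)+(a*2)))*(x*69)) (not simplifiable)
  at L: (9+((y*2)+(a*2))) (not simplifiable)
  at LR: ((y*2)+(a*2)) (not simplifiable)
  at LRL: (y*2) (not simplifiable)
  at LRR: (a*2) (not simplifiable)
  at R: (x*69) (not simplifiable)
Result: no simplifiable subexpression found -> normal form.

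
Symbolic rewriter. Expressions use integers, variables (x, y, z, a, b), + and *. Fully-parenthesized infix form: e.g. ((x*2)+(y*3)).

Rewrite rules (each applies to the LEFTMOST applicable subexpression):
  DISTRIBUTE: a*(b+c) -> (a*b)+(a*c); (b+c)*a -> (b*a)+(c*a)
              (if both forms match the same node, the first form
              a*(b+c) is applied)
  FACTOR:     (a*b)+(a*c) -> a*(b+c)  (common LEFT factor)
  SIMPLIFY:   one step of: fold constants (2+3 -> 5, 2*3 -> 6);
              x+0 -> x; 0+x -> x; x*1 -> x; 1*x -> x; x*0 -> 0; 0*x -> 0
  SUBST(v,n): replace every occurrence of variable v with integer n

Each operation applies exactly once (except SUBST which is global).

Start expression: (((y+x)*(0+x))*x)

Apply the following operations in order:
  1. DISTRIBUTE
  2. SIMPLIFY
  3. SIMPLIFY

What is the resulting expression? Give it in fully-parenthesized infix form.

Answer: (((y+x)*x)*x)

Derivation:
Start: (((y+x)*(0+x))*x)
Apply DISTRIBUTE at L (target: ((y+x)*(0+x))): (((y+x)*(0+x))*x) -> ((((y+x)*0)+((y+x)*x))*x)
Apply SIMPLIFY at LL (target: ((y+x)*0)): ((((y+x)*0)+((y+x)*x))*x) -> ((0+((y+x)*x))*x)
Apply SIMPLIFY at L (target: (0+((y+x)*x))): ((0+((y+x)*x))*x) -> (((y+x)*x)*x)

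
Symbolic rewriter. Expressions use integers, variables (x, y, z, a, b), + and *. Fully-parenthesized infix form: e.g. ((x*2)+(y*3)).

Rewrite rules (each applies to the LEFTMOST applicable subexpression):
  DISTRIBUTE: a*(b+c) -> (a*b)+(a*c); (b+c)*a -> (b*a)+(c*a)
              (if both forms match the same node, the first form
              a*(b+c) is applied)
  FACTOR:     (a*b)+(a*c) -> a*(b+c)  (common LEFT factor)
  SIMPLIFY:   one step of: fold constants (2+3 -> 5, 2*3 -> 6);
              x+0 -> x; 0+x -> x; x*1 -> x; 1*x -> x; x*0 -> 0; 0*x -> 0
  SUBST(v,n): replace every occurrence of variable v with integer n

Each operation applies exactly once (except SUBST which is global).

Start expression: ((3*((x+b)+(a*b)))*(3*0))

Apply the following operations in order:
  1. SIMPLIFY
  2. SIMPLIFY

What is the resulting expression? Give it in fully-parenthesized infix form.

Start: ((3*((x+b)+(a*b)))*(3*0))
Apply SIMPLIFY at R (target: (3*0)): ((3*((x+b)+(a*b)))*(3*0)) -> ((3*((x+b)+(a*b)))*0)
Apply SIMPLIFY at root (target: ((3*((x+b)+(a*b)))*0)): ((3*((x+b)+(a*b)))*0) -> 0

Answer: 0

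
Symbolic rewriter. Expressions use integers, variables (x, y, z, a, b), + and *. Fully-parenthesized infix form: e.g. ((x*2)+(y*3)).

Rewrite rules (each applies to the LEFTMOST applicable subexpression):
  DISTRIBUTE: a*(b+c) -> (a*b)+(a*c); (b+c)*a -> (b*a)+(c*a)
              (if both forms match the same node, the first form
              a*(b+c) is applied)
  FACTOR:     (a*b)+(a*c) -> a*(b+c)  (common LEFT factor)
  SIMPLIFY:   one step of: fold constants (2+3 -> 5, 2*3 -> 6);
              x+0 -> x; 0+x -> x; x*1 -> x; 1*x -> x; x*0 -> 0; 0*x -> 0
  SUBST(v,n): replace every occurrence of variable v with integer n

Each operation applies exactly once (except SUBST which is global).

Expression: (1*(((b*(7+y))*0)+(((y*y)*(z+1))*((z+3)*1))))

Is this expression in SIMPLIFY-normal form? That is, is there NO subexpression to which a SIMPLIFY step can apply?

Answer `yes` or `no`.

Expression: (1*(((b*(7+y))*0)+(((y*y)*(z+1))*((z+3)*1))))
Scanning for simplifiable subexpressions (pre-order)...
  at root: (1*(((b*(7+y))*0)+(((y*y)*(z+1))*((z+3)*1)))) (SIMPLIFIABLE)
  at R: (((b*(7+y))*0)+(((y*y)*(z+1))*((z+3)*1))) (not simplifiable)
  at RL: ((b*(7+y))*0) (SIMPLIFIABLE)
  at RLL: (b*(7+y)) (not simplifiable)
  at RLLR: (7+y) (not simplifiable)
  at RR: (((y*y)*(z+1))*((z+3)*1)) (not simplifiable)
  at RRL: ((y*y)*(z+1)) (not simplifiable)
  at RRLL: (y*y) (not simplifiable)
  at RRLR: (z+1) (not simplifiable)
  at RRR: ((z+3)*1) (SIMPLIFIABLE)
  at RRRL: (z+3) (not simplifiable)
Found simplifiable subexpr at path root: (1*(((b*(7+y))*0)+(((y*y)*(z+1))*((z+3)*1))))
One SIMPLIFY step would give: (((b*(7+y))*0)+(((y*y)*(z+1))*((z+3)*1)))
-> NOT in normal form.

Answer: no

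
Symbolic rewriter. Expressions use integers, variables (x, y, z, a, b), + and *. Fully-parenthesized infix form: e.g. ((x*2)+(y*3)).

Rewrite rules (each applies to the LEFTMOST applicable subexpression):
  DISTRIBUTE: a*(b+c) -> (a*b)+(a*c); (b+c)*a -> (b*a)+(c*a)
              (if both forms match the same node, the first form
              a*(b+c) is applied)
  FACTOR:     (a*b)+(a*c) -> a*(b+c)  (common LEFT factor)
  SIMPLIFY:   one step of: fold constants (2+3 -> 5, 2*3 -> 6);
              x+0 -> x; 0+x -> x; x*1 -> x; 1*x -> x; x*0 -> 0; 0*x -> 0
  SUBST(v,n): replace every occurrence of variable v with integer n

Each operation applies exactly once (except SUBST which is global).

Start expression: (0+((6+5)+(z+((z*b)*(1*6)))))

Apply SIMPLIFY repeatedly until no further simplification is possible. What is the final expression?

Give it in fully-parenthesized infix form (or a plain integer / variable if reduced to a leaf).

Start: (0+((6+5)+(z+((z*b)*(1*6)))))
Step 1: at root: (0+((6+5)+(z+((z*b)*(1*6))))) -> ((6+5)+(z+((z*b)*(1*6)))); overall: (0+((6+5)+(z+((z*b)*(1*6))))) -> ((6+5)+(z+((z*b)*(1*6))))
Step 2: at L: (6+5) -> 11; overall: ((6+5)+(z+((z*b)*(1*6)))) -> (11+(z+((z*b)*(1*6))))
Step 3: at RRR: (1*6) -> 6; overall: (11+(z+((z*b)*(1*6)))) -> (11+(z+((z*b)*6)))
Fixed point: (11+(z+((z*b)*6)))

Answer: (11+(z+((z*b)*6)))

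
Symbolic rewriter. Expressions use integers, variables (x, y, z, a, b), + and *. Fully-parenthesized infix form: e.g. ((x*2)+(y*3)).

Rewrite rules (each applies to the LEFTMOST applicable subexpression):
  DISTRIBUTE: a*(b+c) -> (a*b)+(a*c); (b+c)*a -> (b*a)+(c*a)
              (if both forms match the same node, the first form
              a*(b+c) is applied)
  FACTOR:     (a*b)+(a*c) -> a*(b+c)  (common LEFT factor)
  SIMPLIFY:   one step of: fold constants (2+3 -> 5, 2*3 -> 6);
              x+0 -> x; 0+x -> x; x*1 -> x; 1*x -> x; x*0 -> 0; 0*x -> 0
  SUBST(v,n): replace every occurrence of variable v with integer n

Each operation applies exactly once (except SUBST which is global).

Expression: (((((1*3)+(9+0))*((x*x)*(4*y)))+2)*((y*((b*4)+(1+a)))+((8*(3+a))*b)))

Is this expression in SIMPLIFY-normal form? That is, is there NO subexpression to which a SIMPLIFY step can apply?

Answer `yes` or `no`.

Answer: no

Derivation:
Expression: (((((1*3)+(9+0))*((x*x)*(4*y)))+2)*((y*((b*4)+(1+a)))+((8*(3+a))*b)))
Scanning for simplifiable subexpressions (pre-order)...
  at root: (((((1*3)+(9+0))*((x*x)*(4*y)))+2)*((y*((b*4)+(1+a)))+((8*(3+a))*b))) (not simplifiable)
  at L: ((((1*3)+(9+0))*((x*x)*(4*y)))+2) (not simplifiable)
  at LL: (((1*3)+(9+0))*((x*x)*(4*y))) (not simplifiable)
  at LLL: ((1*3)+(9+0)) (not simplifiable)
  at LLLL: (1*3) (SIMPLIFIABLE)
  at LLLR: (9+0) (SIMPLIFIABLE)
  at LLR: ((x*x)*(4*y)) (not simplifiable)
  at LLRL: (x*x) (not simplifiable)
  at LLRR: (4*y) (not simplifiable)
  at R: ((y*((b*4)+(1+a)))+((8*(3+a))*b)) (not simplifiable)
  at RL: (y*((b*4)+(1+a))) (not simplifiable)
  at RLR: ((b*4)+(1+a)) (not simplifiable)
  at RLRL: (b*4) (not simplifiable)
  at RLRR: (1+a) (not simplifiable)
  at RR: ((8*(3+a))*b) (not simplifiable)
  at RRL: (8*(3+a)) (not simplifiable)
  at RRLR: (3+a) (not simplifiable)
Found simplifiable subexpr at path LLLL: (1*3)
One SIMPLIFY step would give: ((((3+(9+0))*((x*x)*(4*y)))+2)*((y*((b*4)+(1+a)))+((8*(3+a))*b)))
-> NOT in normal form.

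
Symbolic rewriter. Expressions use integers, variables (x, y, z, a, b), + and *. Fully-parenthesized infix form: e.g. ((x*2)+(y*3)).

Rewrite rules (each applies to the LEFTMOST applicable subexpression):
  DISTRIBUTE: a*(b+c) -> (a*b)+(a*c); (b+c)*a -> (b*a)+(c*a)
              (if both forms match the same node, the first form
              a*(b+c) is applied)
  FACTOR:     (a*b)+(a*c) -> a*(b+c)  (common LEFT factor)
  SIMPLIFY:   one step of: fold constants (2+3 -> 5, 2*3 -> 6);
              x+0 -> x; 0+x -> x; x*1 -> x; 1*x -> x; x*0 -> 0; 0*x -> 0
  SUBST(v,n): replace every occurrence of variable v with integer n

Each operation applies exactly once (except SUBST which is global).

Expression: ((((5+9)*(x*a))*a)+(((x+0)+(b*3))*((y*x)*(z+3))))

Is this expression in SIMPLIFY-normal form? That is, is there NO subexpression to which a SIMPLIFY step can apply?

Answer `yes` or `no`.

Answer: no

Derivation:
Expression: ((((5+9)*(x*a))*a)+(((x+0)+(b*3))*((y*x)*(z+3))))
Scanning for simplifiable subexpressions (pre-order)...
  at root: ((((5+9)*(x*a))*a)+(((x+0)+(b*3))*((y*x)*(z+3)))) (not simplifiable)
  at L: (((5+9)*(x*a))*a) (not simplifiable)
  at LL: ((5+9)*(x*a)) (not simplifiable)
  at LLL: (5+9) (SIMPLIFIABLE)
  at LLR: (x*a) (not simplifiable)
  at R: (((x+0)+(b*3))*((y*x)*(z+3))) (not simplifiable)
  at RL: ((x+0)+(b*3)) (not simplifiable)
  at RLL: (x+0) (SIMPLIFIABLE)
  at RLR: (b*3) (not simplifiable)
  at RR: ((y*x)*(z+3)) (not simplifiable)
  at RRL: (y*x) (not simplifiable)
  at RRR: (z+3) (not simplifiable)
Found simplifiable subexpr at path LLL: (5+9)
One SIMPLIFY step would give: (((14*(x*a))*a)+(((x+0)+(b*3))*((y*x)*(z+3))))
-> NOT in normal form.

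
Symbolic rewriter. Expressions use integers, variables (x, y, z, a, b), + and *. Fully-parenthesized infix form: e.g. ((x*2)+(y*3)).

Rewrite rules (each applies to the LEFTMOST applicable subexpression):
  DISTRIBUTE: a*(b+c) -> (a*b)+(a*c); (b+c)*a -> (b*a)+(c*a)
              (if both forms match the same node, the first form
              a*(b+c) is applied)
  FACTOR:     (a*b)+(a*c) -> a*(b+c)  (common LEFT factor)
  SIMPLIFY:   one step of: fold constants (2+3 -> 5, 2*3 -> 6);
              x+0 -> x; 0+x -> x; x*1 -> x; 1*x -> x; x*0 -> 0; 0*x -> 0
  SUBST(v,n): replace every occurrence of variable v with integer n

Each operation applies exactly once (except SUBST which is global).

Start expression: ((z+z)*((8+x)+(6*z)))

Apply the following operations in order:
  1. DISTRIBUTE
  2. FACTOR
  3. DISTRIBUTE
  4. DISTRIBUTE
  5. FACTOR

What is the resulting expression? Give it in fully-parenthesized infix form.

Start: ((z+z)*((8+x)+(6*z)))
Apply DISTRIBUTE at root (target: ((z+z)*((8+x)+(6*z)))): ((z+z)*((8+x)+(6*z))) -> (((z+z)*(8+x))+((z+z)*(6*z)))
Apply FACTOR at root (target: (((z+z)*(8+x))+((z+z)*(6*z)))): (((z+z)*(8+x))+((z+z)*(6*z))) -> ((z+z)*((8+x)+(6*z)))
Apply DISTRIBUTE at root (target: ((z+z)*((8+x)+(6*z)))): ((z+z)*((8+x)+(6*z))) -> (((z+z)*(8+x))+((z+z)*(6*z)))
Apply DISTRIBUTE at L (target: ((z+z)*(8+x))): (((z+z)*(8+x))+((z+z)*(6*z))) -> ((((z+z)*8)+((z+z)*x))+((z+z)*(6*z)))
Apply FACTOR at L (target: (((z+z)*8)+((z+z)*x))): ((((z+z)*8)+((z+z)*x))+((z+z)*(6*z))) -> (((z+z)*(8+x))+((z+z)*(6*z)))

Answer: (((z+z)*(8+x))+((z+z)*(6*z)))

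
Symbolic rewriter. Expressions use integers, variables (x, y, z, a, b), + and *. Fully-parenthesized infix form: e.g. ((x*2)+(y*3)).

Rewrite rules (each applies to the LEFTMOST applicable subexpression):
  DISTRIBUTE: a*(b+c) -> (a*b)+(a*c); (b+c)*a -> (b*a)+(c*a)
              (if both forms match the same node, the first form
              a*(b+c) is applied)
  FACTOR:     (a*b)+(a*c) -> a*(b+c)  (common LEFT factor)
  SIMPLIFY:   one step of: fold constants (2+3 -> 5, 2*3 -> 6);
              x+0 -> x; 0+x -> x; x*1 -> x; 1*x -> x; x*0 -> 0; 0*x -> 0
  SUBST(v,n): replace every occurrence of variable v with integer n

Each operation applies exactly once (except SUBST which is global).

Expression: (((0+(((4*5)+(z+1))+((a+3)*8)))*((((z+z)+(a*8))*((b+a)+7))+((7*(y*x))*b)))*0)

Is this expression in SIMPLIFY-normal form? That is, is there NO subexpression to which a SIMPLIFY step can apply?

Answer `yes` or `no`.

Answer: no

Derivation:
Expression: (((0+(((4*5)+(z+1))+((a+3)*8)))*((((z+z)+(a*8))*((b+a)+7))+((7*(y*x))*b)))*0)
Scanning for simplifiable subexpressions (pre-order)...
  at root: (((0+(((4*5)+(z+1))+((a+3)*8)))*((((z+z)+(a*8))*((b+a)+7))+((7*(y*x))*b)))*0) (SIMPLIFIABLE)
  at L: ((0+(((4*5)+(z+1))+((a+3)*8)))*((((z+z)+(a*8))*((b+a)+7))+((7*(y*x))*b))) (not simplifiable)
  at LL: (0+(((4*5)+(z+1))+((a+3)*8))) (SIMPLIFIABLE)
  at LLR: (((4*5)+(z+1))+((a+3)*8)) (not simplifiable)
  at LLRL: ((4*5)+(z+1)) (not simplifiable)
  at LLRLL: (4*5) (SIMPLIFIABLE)
  at LLRLR: (z+1) (not simplifiable)
  at LLRR: ((a+3)*8) (not simplifiable)
  at LLRRL: (a+3) (not simplifiable)
  at LR: ((((z+z)+(a*8))*((b+a)+7))+((7*(y*x))*b)) (not simplifiable)
  at LRL: (((z+z)+(a*8))*((b+a)+7)) (not simplifiable)
  at LRLL: ((z+z)+(a*8)) (not simplifiable)
  at LRLLL: (z+z) (not simplifiable)
  at LRLLR: (a*8) (not simplifiable)
  at LRLR: ((b+a)+7) (not simplifiable)
  at LRLRL: (b+a) (not simplifiable)
  at LRR: ((7*(y*x))*b) (not simplifiable)
  at LRRL: (7*(y*x)) (not simplifiable)
  at LRRLR: (y*x) (not simplifiable)
Found simplifiable subexpr at path root: (((0+(((4*5)+(z+1))+((a+3)*8)))*((((z+z)+(a*8))*((b+a)+7))+((7*(y*x))*b)))*0)
One SIMPLIFY step would give: 0
-> NOT in normal form.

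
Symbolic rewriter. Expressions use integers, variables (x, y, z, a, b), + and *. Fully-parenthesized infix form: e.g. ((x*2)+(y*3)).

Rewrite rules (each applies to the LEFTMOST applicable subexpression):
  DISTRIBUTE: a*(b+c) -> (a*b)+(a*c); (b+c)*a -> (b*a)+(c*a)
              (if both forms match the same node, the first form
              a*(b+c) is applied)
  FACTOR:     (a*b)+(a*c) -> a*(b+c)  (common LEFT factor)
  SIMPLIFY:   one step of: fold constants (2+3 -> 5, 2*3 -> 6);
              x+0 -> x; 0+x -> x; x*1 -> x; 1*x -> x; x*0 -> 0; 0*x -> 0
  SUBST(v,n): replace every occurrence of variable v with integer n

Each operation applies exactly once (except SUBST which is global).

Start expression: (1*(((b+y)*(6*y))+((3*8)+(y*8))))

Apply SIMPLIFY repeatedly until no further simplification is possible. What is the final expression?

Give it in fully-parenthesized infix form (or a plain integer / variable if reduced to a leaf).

Start: (1*(((b+y)*(6*y))+((3*8)+(y*8))))
Step 1: at root: (1*(((b+y)*(6*y))+((3*8)+(y*8)))) -> (((b+y)*(6*y))+((3*8)+(y*8))); overall: (1*(((b+y)*(6*y))+((3*8)+(y*8)))) -> (((b+y)*(6*y))+((3*8)+(y*8)))
Step 2: at RL: (3*8) -> 24; overall: (((b+y)*(6*y))+((3*8)+(y*8))) -> (((b+y)*(6*y))+(24+(y*8)))
Fixed point: (((b+y)*(6*y))+(24+(y*8)))

Answer: (((b+y)*(6*y))+(24+(y*8)))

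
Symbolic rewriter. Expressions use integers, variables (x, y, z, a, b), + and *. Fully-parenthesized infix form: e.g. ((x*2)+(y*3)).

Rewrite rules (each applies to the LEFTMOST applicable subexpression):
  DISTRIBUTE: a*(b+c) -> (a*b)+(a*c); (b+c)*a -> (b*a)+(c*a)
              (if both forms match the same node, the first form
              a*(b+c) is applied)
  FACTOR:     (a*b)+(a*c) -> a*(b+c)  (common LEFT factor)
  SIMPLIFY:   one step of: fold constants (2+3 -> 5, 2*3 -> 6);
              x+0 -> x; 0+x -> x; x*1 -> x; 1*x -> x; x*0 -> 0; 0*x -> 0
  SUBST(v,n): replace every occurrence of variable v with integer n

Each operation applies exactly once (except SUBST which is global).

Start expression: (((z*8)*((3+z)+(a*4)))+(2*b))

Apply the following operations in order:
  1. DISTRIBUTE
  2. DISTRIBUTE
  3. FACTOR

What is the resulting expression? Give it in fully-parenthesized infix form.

Answer: ((((z*8)*(3+z))+((z*8)*(a*4)))+(2*b))

Derivation:
Start: (((z*8)*((3+z)+(a*4)))+(2*b))
Apply DISTRIBUTE at L (target: ((z*8)*((3+z)+(a*4)))): (((z*8)*((3+z)+(a*4)))+(2*b)) -> ((((z*8)*(3+z))+((z*8)*(a*4)))+(2*b))
Apply DISTRIBUTE at LL (target: ((z*8)*(3+z))): ((((z*8)*(3+z))+((z*8)*(a*4)))+(2*b)) -> (((((z*8)*3)+((z*8)*z))+((z*8)*(a*4)))+(2*b))
Apply FACTOR at LL (target: (((z*8)*3)+((z*8)*z))): (((((z*8)*3)+((z*8)*z))+((z*8)*(a*4)))+(2*b)) -> ((((z*8)*(3+z))+((z*8)*(a*4)))+(2*b))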